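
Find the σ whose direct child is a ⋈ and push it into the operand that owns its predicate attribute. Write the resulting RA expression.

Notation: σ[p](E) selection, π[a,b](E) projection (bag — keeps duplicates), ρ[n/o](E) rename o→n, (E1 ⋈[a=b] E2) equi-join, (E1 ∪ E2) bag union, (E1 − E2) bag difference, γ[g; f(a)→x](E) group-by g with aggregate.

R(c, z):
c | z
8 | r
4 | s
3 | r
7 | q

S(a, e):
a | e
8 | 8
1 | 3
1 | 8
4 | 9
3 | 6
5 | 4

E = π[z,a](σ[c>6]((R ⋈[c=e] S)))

σ filters on c, owned by the left side.
E' = π[z,a]((σ[c>6](R) ⋈[c=e] S))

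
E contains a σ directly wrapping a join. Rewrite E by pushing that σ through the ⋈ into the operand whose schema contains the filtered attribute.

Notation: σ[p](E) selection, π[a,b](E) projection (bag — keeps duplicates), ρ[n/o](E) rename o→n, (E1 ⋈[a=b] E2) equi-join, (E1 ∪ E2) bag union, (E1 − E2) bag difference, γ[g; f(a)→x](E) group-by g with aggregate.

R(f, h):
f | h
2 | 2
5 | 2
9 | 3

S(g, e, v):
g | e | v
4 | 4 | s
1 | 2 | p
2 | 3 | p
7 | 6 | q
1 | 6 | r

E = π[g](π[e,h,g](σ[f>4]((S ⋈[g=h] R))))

σ filters on f, owned by the right side.
E' = π[g](π[e,h,g]((S ⋈[g=h] σ[f>4](R))))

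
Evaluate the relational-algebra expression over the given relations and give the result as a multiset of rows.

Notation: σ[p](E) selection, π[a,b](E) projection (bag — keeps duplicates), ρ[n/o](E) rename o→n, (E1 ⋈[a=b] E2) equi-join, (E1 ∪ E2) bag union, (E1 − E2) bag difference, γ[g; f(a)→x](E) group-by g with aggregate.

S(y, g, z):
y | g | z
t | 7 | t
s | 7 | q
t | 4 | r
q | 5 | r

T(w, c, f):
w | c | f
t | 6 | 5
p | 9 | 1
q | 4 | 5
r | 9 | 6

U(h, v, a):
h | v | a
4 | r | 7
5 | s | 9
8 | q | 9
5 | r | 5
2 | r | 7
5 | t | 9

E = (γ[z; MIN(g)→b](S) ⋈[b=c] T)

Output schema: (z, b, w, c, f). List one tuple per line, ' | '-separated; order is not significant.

Stepwise |·|:
  S → 4
  γ[z; MIN(g)→b](S) → 3
  T → 4
  (γ[z; MIN(g)→b](S) ⋈[b=c] T) → 1

== RESULT ==
z | b | w | c | f
r | 4 | q | 4 | 5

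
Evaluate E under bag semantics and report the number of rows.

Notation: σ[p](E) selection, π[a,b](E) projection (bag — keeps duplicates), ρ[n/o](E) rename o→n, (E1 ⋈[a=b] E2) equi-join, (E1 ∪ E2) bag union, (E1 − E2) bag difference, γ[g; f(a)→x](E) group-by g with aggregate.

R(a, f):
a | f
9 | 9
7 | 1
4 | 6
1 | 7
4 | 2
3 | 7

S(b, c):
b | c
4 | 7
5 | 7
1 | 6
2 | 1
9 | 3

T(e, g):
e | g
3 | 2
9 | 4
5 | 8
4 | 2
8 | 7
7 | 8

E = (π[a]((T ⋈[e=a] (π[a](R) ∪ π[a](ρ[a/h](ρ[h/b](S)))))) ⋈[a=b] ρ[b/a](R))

Stepwise |·|:
  T → 6
  R → 6
  π[a](R) → 6
  S → 5
  ρ[h/b](S) → 5
  ρ[a/h](ρ[h/b](S)) → 5
  π[a](ρ[a/h](ρ[h/b](S))) → 5
  (π[a](R) ∪ π[a](ρ[a/h](ρ[h/b](S)))) → 11
  (T ⋈[e=a] (π[a](R) ∪ π[a](ρ[a/h](ρ[h/b](S))))) → 8
  π[a]((T ⋈[e=a] (π[a](R) ∪ π[a](ρ[a/h](ρ[h/b](S)))))) → 8
  R → 6
  ρ[b/a](R) → 6
  (π[a]((T ⋈[e=a] (π[a](R) ∪ π[a](ρ[a/h](ρ[h/b](S)))))) ⋈[a=b] ρ[b/a](R)) → 10

|E| = 10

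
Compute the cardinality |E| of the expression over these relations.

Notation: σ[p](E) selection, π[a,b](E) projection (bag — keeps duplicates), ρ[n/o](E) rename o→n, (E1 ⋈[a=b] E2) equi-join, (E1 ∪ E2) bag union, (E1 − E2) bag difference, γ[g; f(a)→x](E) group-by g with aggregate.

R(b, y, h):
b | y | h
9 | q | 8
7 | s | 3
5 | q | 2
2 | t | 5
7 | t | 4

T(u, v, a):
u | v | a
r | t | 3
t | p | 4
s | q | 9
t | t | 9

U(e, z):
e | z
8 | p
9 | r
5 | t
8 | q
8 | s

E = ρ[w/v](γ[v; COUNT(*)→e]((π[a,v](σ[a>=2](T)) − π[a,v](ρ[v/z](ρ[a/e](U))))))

Subexpression sizes:
  T → 4
  σ[a>=2](T) → 4
  π[a,v](σ[a>=2](T)) → 4
  U → 5
  ρ[a/e](U) → 5
  ρ[v/z](ρ[a/e](U)) → 5
  π[a,v](ρ[v/z](ρ[a/e](U))) → 5
  (π[a,v](σ[a>=2](T)) − π[a,v](ρ[v/z](ρ[a/e](U)))) → 4
  γ[v; COUNT(*)→e]((π[a,v](σ[a>=2](T)) − π[a,v](ρ[v/z](ρ[a/e](U))))) → 3
  ρ[w/v](γ[v; COUNT(*)→e]((π[a,v](σ[a>=2](T)) − π[a,v](ρ[v/z](ρ[a/e](U)))))) → 3

|E| = 3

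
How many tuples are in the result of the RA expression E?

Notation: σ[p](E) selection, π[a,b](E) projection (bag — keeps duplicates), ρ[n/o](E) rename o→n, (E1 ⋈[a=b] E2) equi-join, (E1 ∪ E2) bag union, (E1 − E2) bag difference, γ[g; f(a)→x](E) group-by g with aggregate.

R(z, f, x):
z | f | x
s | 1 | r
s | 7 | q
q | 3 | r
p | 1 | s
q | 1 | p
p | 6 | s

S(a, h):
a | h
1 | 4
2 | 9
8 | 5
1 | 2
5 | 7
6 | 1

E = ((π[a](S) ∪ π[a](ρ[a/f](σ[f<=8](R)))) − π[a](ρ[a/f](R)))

Per-node cardinality:
  S → 6
  π[a](S) → 6
  R → 6
  σ[f<=8](R) → 6
  ρ[a/f](σ[f<=8](R)) → 6
  π[a](ρ[a/f](σ[f<=8](R))) → 6
  (π[a](S) ∪ π[a](ρ[a/f](σ[f<=8](R)))) → 12
  R → 6
  ρ[a/f](R) → 6
  π[a](ρ[a/f](R)) → 6
  ((π[a](S) ∪ π[a](ρ[a/f](σ[f<=8](R)))) − π[a](ρ[a/f](R))) → 6

|E| = 6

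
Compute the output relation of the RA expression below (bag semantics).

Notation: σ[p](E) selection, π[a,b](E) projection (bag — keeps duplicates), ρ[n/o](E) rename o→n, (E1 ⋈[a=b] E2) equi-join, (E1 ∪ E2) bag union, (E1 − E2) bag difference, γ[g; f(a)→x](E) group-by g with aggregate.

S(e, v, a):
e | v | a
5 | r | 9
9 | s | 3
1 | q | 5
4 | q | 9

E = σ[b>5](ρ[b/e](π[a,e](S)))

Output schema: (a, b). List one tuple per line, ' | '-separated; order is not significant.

Stepwise |·|:
  S → 4
  π[a,e](S) → 4
  ρ[b/e](π[a,e](S)) → 4
  σ[b>5](ρ[b/e](π[a,e](S))) → 1

== RESULT ==
a | b
3 | 9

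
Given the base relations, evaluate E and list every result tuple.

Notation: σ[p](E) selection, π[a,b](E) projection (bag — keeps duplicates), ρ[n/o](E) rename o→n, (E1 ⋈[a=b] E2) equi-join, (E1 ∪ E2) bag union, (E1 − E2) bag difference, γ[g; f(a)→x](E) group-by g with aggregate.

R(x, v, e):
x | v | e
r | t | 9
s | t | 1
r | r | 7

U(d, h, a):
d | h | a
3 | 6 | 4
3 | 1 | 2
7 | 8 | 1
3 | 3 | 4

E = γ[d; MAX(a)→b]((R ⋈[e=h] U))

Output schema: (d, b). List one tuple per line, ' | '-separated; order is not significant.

Row counts bottom-up:
  R → 3
  U → 4
  (R ⋈[e=h] U) → 1
  γ[d; MAX(a)→b]((R ⋈[e=h] U)) → 1

== RESULT ==
d | b
3 | 2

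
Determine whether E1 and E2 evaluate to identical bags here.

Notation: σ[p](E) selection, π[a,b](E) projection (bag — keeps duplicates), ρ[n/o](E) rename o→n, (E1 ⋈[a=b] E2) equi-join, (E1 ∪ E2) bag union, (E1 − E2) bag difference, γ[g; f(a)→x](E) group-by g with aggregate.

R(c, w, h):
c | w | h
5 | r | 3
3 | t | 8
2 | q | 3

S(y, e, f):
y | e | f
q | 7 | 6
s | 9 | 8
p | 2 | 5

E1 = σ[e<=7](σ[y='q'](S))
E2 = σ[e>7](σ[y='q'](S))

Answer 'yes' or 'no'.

E1 row counts bottom-up:
  S → 3
  σ[y='q'](S) → 1
  σ[e<=7](σ[y='q'](S)) → 1
E2 row counts bottom-up:
  S → 3
  σ[y='q'](S) → 1
  σ[e>7](σ[y='q'](S)) → 0

E1 result:
y | e | f
q | 7 | 6
E2 result:
y | e | f
(0 rows)
Witness: ('q', 7, 6) appears 1× in E1 but 0× in E2.

no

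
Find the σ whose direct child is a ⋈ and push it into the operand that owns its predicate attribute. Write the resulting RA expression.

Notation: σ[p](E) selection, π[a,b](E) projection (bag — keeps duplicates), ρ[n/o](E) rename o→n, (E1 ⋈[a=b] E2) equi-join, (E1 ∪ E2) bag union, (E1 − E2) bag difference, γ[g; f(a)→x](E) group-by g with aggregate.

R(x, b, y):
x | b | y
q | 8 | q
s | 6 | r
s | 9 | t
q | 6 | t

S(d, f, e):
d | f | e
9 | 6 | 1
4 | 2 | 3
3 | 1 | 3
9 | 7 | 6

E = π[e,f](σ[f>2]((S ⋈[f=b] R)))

σ filters on f, owned by the left side.
E' = π[e,f]((σ[f>2](S) ⋈[f=b] R))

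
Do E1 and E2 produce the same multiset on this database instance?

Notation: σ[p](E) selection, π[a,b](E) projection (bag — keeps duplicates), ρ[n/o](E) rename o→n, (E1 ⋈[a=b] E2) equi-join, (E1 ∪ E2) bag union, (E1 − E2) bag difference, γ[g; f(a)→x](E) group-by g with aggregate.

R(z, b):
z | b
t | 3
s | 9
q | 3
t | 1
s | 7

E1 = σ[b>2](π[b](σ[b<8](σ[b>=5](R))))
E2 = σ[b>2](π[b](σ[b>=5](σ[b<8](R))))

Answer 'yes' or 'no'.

E1 row counts bottom-up:
  R → 5
  σ[b>=5](R) → 2
  σ[b<8](σ[b>=5](R)) → 1
  π[b](σ[b<8](σ[b>=5](R))) → 1
  σ[b>2](π[b](σ[b<8](σ[b>=5](R)))) → 1
E2 row counts bottom-up:
  R → 5
  σ[b<8](R) → 4
  σ[b>=5](σ[b<8](R)) → 1
  π[b](σ[b>=5](σ[b<8](R))) → 1
  σ[b>2](π[b](σ[b>=5](σ[b<8](R)))) → 1

E1 and E2 produce the same multiset:
b
7

yes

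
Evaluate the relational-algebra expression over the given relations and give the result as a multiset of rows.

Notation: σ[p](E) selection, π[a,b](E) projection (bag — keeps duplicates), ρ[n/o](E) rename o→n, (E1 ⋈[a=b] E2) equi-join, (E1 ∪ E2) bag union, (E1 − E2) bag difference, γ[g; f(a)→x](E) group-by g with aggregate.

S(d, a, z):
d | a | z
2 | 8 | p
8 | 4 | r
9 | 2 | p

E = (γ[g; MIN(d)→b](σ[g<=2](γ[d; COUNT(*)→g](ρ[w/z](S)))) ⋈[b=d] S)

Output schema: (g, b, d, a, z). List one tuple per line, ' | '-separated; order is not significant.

Stepwise |·|:
  S → 3
  ρ[w/z](S) → 3
  γ[d; COUNT(*)→g](ρ[w/z](S)) → 3
  σ[g<=2](γ[d; COUNT(*)→g](ρ[w/z](S))) → 3
  γ[g; MIN(d)→b](σ[g<=2](γ[d; COUNT(*)→g](ρ[w/z](S)))) → 1
  S → 3
  (γ[g; MIN(d)→b](σ[g<=2](γ[d; COUNT(*)→g](ρ[w/z](S)))) ⋈[b=d] S) → 1

== RESULT ==
g | b | d | a | z
1 | 2 | 2 | 8 | p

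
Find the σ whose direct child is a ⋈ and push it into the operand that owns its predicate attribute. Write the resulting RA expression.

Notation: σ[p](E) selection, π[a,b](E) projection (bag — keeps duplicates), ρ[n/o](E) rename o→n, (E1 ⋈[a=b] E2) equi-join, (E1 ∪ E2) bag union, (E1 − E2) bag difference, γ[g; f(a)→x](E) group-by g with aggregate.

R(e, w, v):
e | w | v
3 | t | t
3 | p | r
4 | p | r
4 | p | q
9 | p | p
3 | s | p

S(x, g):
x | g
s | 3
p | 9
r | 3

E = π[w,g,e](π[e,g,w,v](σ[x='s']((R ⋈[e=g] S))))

σ filters on x, owned by the right side.
E' = π[w,g,e](π[e,g,w,v]((R ⋈[e=g] σ[x='s'](S))))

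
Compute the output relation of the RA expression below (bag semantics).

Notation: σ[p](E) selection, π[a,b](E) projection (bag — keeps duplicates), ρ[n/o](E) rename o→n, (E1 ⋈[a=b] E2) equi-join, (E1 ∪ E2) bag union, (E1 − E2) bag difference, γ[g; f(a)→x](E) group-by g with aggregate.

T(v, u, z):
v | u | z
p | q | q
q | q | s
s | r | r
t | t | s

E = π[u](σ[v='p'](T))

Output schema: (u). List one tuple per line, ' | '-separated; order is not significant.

Per-node cardinality:
  T → 4
  σ[v='p'](T) → 1
  π[u](σ[v='p'](T)) → 1

== RESULT ==
u
q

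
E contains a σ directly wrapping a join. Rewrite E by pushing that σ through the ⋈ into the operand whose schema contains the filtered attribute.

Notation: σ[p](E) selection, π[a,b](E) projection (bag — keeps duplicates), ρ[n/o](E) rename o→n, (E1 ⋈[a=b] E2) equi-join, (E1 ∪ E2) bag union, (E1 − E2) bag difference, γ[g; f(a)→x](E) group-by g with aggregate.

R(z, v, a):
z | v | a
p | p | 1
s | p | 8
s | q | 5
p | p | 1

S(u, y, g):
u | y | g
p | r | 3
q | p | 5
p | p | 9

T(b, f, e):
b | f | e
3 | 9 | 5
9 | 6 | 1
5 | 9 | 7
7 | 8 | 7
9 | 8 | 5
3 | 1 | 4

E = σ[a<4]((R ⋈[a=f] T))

σ filters on a, owned by the left side.
E' = (σ[a<4](R) ⋈[a=f] T)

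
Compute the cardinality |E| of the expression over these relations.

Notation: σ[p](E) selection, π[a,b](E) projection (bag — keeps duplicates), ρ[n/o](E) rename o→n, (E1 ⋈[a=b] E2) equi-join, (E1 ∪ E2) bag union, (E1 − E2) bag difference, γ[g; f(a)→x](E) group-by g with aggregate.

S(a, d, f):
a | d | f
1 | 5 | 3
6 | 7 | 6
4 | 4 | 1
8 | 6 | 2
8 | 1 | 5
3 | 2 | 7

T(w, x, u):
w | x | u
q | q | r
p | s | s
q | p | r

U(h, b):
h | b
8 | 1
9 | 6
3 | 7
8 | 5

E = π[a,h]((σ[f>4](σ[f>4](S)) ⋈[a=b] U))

Stepwise |·|:
  S → 6
  σ[f>4](S) → 3
  σ[f>4](σ[f>4](S)) → 3
  U → 4
  (σ[f>4](σ[f>4](S)) ⋈[a=b] U) → 1
  π[a,h]((σ[f>4](σ[f>4](S)) ⋈[a=b] U)) → 1

|E| = 1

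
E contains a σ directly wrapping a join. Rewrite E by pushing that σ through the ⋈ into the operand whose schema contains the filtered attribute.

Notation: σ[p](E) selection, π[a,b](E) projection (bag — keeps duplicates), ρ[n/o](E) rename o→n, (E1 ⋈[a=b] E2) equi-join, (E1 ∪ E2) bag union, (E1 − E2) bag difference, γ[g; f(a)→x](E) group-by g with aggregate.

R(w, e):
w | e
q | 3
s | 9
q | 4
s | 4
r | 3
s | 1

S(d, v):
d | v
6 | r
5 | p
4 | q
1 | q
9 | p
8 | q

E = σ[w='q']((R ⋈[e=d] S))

σ filters on w, owned by the left side.
E' = (σ[w='q'](R) ⋈[e=d] S)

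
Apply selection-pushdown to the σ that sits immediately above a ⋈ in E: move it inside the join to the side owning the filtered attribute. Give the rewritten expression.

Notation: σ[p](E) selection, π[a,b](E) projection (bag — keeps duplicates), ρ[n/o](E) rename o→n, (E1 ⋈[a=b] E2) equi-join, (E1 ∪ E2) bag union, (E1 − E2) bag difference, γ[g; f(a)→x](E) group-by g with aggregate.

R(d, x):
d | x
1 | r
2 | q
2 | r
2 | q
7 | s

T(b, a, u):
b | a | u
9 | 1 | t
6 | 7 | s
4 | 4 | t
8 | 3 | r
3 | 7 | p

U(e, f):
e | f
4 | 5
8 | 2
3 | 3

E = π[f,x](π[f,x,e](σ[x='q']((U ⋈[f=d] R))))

σ filters on x, owned by the right side.
E' = π[f,x](π[f,x,e]((U ⋈[f=d] σ[x='q'](R))))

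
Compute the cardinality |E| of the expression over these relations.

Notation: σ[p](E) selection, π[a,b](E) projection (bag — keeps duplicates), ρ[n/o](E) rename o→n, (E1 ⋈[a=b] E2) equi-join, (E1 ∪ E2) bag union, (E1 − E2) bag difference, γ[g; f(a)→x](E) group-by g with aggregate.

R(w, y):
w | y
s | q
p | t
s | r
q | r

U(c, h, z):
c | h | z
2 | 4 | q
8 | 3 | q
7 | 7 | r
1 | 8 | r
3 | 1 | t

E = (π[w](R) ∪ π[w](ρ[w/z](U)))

Per-node cardinality:
  R → 4
  π[w](R) → 4
  U → 5
  ρ[w/z](U) → 5
  π[w](ρ[w/z](U)) → 5
  (π[w](R) ∪ π[w](ρ[w/z](U))) → 9

|E| = 9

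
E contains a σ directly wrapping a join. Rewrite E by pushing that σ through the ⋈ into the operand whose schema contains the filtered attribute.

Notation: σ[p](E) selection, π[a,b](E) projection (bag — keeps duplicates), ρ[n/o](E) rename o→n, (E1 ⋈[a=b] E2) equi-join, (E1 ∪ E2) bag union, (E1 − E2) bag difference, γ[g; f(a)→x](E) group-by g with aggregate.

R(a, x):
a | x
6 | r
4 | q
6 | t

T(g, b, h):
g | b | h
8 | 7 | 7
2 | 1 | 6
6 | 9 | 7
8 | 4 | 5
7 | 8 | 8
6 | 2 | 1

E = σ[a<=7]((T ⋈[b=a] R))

σ filters on a, owned by the right side.
E' = (T ⋈[b=a] σ[a<=7](R))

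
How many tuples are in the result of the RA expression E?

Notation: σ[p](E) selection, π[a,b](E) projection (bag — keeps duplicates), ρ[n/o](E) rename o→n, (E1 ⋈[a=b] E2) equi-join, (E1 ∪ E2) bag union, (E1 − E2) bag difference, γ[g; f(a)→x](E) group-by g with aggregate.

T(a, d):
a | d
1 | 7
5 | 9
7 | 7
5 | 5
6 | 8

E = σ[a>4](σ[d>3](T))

Stepwise |·|:
  T → 5
  σ[d>3](T) → 5
  σ[a>4](σ[d>3](T)) → 4

|E| = 4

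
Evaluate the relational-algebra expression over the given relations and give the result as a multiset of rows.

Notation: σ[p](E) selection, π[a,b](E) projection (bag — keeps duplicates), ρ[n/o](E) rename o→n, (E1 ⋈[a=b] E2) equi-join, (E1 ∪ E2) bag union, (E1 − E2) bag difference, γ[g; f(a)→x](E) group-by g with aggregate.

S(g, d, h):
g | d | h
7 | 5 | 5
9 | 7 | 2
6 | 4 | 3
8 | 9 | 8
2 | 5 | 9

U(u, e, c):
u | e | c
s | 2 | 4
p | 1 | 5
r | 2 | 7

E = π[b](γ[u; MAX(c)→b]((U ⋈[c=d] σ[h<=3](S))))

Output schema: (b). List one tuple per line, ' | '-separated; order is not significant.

Per-node cardinality:
  U → 3
  S → 5
  σ[h<=3](S) → 2
  (U ⋈[c=d] σ[h<=3](S)) → 2
  γ[u; MAX(c)→b]((U ⋈[c=d] σ[h<=3](S))) → 2
  π[b](γ[u; MAX(c)→b]((U ⋈[c=d] σ[h<=3](S)))) → 2

== RESULT ==
b
4
7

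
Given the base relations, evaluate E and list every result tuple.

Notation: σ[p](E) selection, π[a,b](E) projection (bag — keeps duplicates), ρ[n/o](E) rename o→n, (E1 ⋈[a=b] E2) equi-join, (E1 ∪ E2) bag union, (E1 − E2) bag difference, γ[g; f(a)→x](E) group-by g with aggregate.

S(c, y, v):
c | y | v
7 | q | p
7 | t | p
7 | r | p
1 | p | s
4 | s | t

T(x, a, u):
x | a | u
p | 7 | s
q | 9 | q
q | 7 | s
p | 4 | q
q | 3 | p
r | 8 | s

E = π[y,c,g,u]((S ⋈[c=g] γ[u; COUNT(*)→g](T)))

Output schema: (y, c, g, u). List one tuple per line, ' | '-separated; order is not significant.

Stepwise |·|:
  S → 5
  T → 6
  γ[u; COUNT(*)→g](T) → 3
  (S ⋈[c=g] γ[u; COUNT(*)→g](T)) → 1
  π[y,c,g,u]((S ⋈[c=g] γ[u; COUNT(*)→g](T))) → 1

== RESULT ==
y | c | g | u
p | 1 | 1 | p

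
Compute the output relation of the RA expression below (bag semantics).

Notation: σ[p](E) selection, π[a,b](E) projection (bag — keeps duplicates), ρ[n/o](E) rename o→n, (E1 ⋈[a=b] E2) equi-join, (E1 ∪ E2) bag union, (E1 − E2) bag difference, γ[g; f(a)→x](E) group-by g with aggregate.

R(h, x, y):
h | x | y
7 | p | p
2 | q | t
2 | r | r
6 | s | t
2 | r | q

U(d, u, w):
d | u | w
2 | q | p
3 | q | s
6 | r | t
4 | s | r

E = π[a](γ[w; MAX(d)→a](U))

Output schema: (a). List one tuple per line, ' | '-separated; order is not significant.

Row counts bottom-up:
  U → 4
  γ[w; MAX(d)→a](U) → 4
  π[a](γ[w; MAX(d)→a](U)) → 4

== RESULT ==
a
2
3
4
6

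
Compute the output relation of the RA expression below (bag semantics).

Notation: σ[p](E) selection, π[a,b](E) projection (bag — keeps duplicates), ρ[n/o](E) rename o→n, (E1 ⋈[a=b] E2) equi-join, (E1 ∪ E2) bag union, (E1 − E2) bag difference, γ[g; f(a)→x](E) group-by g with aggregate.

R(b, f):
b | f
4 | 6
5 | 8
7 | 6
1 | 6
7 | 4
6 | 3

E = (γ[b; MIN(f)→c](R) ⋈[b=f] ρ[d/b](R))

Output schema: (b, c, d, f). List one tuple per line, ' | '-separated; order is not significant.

Per-node cardinality:
  R → 6
  γ[b; MIN(f)→c](R) → 5
  R → 6
  ρ[d/b](R) → 6
  (γ[b; MIN(f)→c](R) ⋈[b=f] ρ[d/b](R)) → 4

== RESULT ==
b | c | d | f
4 | 6 | 7 | 4
6 | 3 | 1 | 6
6 | 3 | 4 | 6
6 | 3 | 7 | 6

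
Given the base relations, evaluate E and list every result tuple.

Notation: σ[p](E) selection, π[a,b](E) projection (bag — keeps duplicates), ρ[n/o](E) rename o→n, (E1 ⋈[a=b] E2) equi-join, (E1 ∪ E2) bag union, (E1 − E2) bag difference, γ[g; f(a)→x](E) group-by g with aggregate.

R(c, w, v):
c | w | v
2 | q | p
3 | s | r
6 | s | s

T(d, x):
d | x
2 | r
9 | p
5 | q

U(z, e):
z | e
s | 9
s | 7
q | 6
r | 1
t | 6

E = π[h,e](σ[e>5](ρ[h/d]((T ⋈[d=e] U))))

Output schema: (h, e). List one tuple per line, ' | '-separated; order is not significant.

Subexpression sizes:
  T → 3
  U → 5
  (T ⋈[d=e] U) → 1
  ρ[h/d]((T ⋈[d=e] U)) → 1
  σ[e>5](ρ[h/d]((T ⋈[d=e] U))) → 1
  π[h,e](σ[e>5](ρ[h/d]((T ⋈[d=e] U)))) → 1

== RESULT ==
h | e
9 | 9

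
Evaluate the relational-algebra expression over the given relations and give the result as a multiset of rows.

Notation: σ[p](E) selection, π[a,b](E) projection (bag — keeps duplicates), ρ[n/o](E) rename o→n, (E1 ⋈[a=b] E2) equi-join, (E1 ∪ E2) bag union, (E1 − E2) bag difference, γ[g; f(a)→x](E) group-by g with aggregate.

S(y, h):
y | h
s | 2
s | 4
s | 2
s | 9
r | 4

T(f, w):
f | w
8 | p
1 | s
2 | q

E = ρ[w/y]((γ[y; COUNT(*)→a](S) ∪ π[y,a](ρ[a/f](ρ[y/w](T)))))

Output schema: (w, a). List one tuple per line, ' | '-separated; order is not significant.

Row counts bottom-up:
  S → 5
  γ[y; COUNT(*)→a](S) → 2
  T → 3
  ρ[y/w](T) → 3
  ρ[a/f](ρ[y/w](T)) → 3
  π[y,a](ρ[a/f](ρ[y/w](T))) → 3
  (γ[y; COUNT(*)→a](S) ∪ π[y,a](ρ[a/f](ρ[y/w](T)))) → 5
  ρ[w/y]((γ[y; COUNT(*)→a](S) ∪ π[y,a](ρ[a/f](ρ[y/w](T))))) → 5

== RESULT ==
w | a
p | 8
q | 2
r | 1
s | 1
s | 4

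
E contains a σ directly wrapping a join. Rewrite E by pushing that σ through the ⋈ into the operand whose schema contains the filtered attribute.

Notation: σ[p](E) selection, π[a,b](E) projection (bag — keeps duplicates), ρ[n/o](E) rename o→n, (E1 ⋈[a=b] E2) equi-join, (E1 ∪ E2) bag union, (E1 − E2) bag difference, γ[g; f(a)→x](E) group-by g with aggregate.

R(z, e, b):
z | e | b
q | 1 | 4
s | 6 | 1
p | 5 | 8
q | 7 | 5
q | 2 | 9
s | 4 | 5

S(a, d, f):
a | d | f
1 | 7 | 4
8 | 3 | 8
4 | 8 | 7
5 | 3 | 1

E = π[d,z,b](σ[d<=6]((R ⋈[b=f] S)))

σ filters on d, owned by the right side.
E' = π[d,z,b]((R ⋈[b=f] σ[d<=6](S)))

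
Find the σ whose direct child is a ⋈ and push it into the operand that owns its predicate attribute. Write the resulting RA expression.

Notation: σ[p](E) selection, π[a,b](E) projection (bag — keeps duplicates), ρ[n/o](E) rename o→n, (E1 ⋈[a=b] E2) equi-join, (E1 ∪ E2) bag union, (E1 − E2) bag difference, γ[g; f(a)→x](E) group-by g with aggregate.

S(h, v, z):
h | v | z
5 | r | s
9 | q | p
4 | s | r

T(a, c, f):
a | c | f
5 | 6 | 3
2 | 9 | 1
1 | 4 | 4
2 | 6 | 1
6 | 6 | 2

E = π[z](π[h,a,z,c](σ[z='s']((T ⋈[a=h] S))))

σ filters on z, owned by the right side.
E' = π[z](π[h,a,z,c]((T ⋈[a=h] σ[z='s'](S))))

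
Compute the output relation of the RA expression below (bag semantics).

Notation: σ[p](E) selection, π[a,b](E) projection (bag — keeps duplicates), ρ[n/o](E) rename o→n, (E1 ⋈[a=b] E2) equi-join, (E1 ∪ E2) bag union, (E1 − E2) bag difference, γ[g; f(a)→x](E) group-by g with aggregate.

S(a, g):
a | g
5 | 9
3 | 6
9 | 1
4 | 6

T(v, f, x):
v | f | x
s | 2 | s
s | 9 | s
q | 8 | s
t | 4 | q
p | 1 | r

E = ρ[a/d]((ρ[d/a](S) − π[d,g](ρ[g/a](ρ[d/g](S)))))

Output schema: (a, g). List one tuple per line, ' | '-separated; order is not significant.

Stepwise |·|:
  S → 4
  ρ[d/a](S) → 4
  S → 4
  ρ[d/g](S) → 4
  ρ[g/a](ρ[d/g](S)) → 4
  π[d,g](ρ[g/a](ρ[d/g](S))) → 4
  (ρ[d/a](S) − π[d,g](ρ[g/a](ρ[d/g](S)))) → 4
  ρ[a/d]((ρ[d/a](S) − π[d,g](ρ[g/a](ρ[d/g](S))))) → 4

== RESULT ==
a | g
3 | 6
4 | 6
5 | 9
9 | 1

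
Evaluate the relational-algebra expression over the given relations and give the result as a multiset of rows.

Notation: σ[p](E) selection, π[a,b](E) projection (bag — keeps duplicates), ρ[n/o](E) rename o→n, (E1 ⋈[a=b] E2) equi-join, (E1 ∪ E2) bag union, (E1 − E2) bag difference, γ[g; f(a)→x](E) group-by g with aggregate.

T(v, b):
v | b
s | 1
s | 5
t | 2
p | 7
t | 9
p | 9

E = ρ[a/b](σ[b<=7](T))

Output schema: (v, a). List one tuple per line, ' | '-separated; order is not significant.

Row counts bottom-up:
  T → 6
  σ[b<=7](T) → 4
  ρ[a/b](σ[b<=7](T)) → 4

== RESULT ==
v | a
p | 7
s | 1
s | 5
t | 2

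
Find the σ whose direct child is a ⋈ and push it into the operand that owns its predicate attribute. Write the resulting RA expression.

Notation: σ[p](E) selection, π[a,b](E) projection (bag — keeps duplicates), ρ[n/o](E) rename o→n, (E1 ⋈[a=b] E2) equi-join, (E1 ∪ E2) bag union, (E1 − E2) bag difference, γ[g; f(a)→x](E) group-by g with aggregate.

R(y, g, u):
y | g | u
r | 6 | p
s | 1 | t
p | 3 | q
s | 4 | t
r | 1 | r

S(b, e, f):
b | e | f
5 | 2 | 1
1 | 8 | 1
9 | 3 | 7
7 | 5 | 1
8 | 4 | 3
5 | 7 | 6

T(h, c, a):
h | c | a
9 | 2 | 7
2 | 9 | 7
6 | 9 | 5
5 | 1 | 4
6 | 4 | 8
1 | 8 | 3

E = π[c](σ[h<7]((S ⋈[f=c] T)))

σ filters on h, owned by the right side.
E' = π[c]((S ⋈[f=c] σ[h<7](T)))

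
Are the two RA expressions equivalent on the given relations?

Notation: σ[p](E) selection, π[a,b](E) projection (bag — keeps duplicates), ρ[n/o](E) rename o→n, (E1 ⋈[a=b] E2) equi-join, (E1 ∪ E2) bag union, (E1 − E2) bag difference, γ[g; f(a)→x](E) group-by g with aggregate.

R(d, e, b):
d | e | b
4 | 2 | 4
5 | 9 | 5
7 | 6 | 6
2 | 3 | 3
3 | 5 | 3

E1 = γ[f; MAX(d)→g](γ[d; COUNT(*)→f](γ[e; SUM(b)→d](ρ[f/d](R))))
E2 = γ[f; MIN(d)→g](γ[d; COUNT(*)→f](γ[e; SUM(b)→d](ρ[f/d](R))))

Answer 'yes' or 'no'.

E1 per-node cardinality:
  R → 5
  ρ[f/d](R) → 5
  γ[e; SUM(b)→d](ρ[f/d](R)) → 5
  γ[d; COUNT(*)→f](γ[e; SUM(b)→d](ρ[f/d](R))) → 4
  γ[f; MAX(d)→g](γ[d; COUNT(*)→f](γ[e; SUM(b)→d](ρ[f/d](R)))) → 2
E2 per-node cardinality:
  R → 5
  ρ[f/d](R) → 5
  γ[e; SUM(b)→d](ρ[f/d](R)) → 5
  γ[d; COUNT(*)→f](γ[e; SUM(b)→d](ρ[f/d](R))) → 4
  γ[f; MIN(d)→g](γ[d; COUNT(*)→f](γ[e; SUM(b)→d](ρ[f/d](R)))) → 2

E1 result:
f | g
1 | 6
2 | 3
E2 result:
f | g
1 | 4
2 | 3
Witness: (1, 6) appears 1× in E1 but 0× in E2.

no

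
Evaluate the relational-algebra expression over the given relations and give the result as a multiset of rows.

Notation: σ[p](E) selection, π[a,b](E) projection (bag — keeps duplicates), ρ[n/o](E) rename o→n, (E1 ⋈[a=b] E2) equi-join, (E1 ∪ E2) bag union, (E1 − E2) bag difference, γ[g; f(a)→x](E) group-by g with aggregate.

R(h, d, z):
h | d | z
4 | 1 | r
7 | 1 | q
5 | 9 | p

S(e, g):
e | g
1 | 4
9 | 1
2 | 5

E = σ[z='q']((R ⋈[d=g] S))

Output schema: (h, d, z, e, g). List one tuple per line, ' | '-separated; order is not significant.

Subexpression sizes:
  R → 3
  S → 3
  (R ⋈[d=g] S) → 2
  σ[z='q']((R ⋈[d=g] S)) → 1

== RESULT ==
h | d | z | e | g
7 | 1 | q | 9 | 1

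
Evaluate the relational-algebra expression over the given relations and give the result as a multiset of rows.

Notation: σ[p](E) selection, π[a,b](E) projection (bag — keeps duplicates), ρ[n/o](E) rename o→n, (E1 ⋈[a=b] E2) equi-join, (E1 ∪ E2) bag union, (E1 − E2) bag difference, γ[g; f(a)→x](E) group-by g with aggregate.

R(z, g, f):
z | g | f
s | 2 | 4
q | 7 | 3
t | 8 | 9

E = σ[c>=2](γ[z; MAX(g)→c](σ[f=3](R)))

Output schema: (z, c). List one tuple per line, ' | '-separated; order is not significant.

Row counts bottom-up:
  R → 3
  σ[f=3](R) → 1
  γ[z; MAX(g)→c](σ[f=3](R)) → 1
  σ[c>=2](γ[z; MAX(g)→c](σ[f=3](R))) → 1

== RESULT ==
z | c
q | 7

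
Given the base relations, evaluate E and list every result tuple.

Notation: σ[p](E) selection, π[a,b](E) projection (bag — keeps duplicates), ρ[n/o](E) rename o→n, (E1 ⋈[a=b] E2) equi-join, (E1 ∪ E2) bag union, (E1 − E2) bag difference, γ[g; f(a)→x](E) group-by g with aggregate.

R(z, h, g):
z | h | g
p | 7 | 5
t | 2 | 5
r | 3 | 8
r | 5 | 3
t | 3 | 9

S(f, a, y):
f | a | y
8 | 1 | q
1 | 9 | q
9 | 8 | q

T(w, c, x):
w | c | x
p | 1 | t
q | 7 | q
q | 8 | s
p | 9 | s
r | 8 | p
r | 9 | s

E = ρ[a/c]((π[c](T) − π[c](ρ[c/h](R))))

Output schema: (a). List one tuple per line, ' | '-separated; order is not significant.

Per-node cardinality:
  T → 6
  π[c](T) → 6
  R → 5
  ρ[c/h](R) → 5
  π[c](ρ[c/h](R)) → 5
  (π[c](T) − π[c](ρ[c/h](R))) → 5
  ρ[a/c]((π[c](T) − π[c](ρ[c/h](R)))) → 5

== RESULT ==
a
1
8
8
9
9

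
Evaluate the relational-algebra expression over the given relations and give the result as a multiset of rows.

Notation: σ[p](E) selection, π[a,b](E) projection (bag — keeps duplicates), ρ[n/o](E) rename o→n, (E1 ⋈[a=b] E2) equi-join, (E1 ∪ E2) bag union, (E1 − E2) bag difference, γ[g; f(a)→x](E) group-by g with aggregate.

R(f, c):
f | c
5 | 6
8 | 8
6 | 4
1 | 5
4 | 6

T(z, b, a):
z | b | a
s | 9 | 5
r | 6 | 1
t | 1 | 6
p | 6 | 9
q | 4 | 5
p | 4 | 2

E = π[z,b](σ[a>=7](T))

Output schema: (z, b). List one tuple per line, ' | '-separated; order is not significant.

Per-node cardinality:
  T → 6
  σ[a>=7](T) → 1
  π[z,b](σ[a>=7](T)) → 1

== RESULT ==
z | b
p | 6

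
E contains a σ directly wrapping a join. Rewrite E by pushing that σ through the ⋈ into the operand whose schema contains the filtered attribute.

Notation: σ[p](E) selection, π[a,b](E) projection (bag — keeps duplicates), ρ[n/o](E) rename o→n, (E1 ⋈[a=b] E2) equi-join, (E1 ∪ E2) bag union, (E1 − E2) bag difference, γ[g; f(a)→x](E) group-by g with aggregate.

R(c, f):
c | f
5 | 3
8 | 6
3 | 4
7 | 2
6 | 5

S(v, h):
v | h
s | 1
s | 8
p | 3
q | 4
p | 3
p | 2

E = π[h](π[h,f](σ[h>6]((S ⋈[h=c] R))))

σ filters on h, owned by the left side.
E' = π[h](π[h,f]((σ[h>6](S) ⋈[h=c] R)))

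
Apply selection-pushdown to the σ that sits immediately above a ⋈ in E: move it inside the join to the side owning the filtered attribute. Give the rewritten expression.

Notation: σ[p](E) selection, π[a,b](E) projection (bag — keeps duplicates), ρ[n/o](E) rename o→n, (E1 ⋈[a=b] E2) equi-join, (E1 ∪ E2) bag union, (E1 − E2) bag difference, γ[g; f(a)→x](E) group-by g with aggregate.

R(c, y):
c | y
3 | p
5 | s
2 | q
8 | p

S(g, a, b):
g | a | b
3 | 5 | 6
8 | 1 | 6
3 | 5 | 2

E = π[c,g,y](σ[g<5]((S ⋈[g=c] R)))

σ filters on g, owned by the left side.
E' = π[c,g,y]((σ[g<5](S) ⋈[g=c] R))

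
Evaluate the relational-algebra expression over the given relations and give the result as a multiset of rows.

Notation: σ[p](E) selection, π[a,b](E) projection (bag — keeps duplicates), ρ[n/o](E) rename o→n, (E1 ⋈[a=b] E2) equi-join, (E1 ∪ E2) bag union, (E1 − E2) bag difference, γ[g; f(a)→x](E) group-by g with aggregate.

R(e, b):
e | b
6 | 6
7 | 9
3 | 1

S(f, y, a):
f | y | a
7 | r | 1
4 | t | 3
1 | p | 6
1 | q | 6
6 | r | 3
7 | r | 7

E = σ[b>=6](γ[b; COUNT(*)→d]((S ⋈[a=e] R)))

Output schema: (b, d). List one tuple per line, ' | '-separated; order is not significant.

Stepwise |·|:
  S → 6
  R → 3
  (S ⋈[a=e] R) → 5
  γ[b; COUNT(*)→d]((S ⋈[a=e] R)) → 3
  σ[b>=6](γ[b; COUNT(*)→d]((S ⋈[a=e] R))) → 2

== RESULT ==
b | d
6 | 2
9 | 1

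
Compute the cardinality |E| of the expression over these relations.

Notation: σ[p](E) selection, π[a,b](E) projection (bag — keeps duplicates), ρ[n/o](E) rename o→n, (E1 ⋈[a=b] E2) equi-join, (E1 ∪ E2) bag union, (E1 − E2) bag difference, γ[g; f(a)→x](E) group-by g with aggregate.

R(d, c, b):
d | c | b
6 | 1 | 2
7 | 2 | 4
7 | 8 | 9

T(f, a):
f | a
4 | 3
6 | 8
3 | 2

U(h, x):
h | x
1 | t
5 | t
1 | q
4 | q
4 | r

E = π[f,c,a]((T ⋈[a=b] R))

Row counts bottom-up:
  T → 3
  R → 3
  (T ⋈[a=b] R) → 1
  π[f,c,a]((T ⋈[a=b] R)) → 1

|E| = 1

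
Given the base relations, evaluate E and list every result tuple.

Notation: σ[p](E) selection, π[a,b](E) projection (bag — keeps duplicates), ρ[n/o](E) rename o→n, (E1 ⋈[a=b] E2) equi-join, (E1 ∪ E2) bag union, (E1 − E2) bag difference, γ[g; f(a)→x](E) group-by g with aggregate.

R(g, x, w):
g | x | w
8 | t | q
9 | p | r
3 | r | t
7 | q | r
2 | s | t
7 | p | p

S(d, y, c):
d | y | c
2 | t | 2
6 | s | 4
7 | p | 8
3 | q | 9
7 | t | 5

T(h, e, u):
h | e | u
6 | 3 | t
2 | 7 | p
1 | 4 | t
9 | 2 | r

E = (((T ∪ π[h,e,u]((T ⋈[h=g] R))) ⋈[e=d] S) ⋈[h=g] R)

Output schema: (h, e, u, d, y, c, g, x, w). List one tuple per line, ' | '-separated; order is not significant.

Stepwise |·|:
  T → 4
  T → 4
  R → 6
  (T ⋈[h=g] R) → 2
  π[h,e,u]((T ⋈[h=g] R)) → 2
  (T ∪ π[h,e,u]((T ⋈[h=g] R))) → 6
  S → 5
  ((T ∪ π[h,e,u]((T ⋈[h=g] R))) ⋈[e=d] S) → 7
  R → 6
  (((T ∪ π[h,e,u]((T ⋈[h=g] R))) ⋈[e=d] S) ⋈[h=g] R) → 6

== RESULT ==
h | e | u | d | y | c | g | x | w
2 | 7 | p | 7 | p | 8 | 2 | s | t
2 | 7 | p | 7 | p | 8 | 2 | s | t
2 | 7 | p | 7 | t | 5 | 2 | s | t
2 | 7 | p | 7 | t | 5 | 2 | s | t
9 | 2 | r | 2 | t | 2 | 9 | p | r
9 | 2 | r | 2 | t | 2 | 9 | p | r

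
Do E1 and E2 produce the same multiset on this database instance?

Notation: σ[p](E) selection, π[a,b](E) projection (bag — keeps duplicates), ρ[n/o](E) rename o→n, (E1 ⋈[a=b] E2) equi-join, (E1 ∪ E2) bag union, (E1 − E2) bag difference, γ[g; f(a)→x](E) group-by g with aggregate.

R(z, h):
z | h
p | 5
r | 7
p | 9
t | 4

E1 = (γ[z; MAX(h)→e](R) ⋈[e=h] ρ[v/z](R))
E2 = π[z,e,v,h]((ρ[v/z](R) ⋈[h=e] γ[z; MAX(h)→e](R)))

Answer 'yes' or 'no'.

E1 row counts bottom-up:
  R → 4
  γ[z; MAX(h)→e](R) → 3
  R → 4
  ρ[v/z](R) → 4
  (γ[z; MAX(h)→e](R) ⋈[e=h] ρ[v/z](R)) → 3
E2 row counts bottom-up:
  R → 4
  ρ[v/z](R) → 4
  R → 4
  γ[z; MAX(h)→e](R) → 3
  (ρ[v/z](R) ⋈[h=e] γ[z; MAX(h)→e](R)) → 3
  π[z,e,v,h]((ρ[v/z](R) ⋈[h=e] γ[z; MAX(h)→e](R))) → 3

E1 and E2 produce the same multiset:
z | e | v | h
p | 9 | p | 9
r | 7 | r | 7
t | 4 | t | 4

yes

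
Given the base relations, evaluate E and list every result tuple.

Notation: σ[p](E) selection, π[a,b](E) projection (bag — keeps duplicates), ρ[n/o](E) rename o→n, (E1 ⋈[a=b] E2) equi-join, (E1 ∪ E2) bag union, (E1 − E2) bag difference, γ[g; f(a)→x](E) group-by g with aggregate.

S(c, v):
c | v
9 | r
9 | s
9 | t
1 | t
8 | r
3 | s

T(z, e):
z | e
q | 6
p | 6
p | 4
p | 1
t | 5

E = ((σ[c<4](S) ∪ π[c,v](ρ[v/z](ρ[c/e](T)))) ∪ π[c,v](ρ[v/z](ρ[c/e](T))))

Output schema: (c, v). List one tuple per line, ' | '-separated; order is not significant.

Subexpression sizes:
  S → 6
  σ[c<4](S) → 2
  T → 5
  ρ[c/e](T) → 5
  ρ[v/z](ρ[c/e](T)) → 5
  π[c,v](ρ[v/z](ρ[c/e](T))) → 5
  (σ[c<4](S) ∪ π[c,v](ρ[v/z](ρ[c/e](T)))) → 7
  T → 5
  ρ[c/e](T) → 5
  ρ[v/z](ρ[c/e](T)) → 5
  π[c,v](ρ[v/z](ρ[c/e](T))) → 5
  ((σ[c<4](S) ∪ π[c,v](ρ[v/z](ρ[c/e](T)))) ∪ π[c,v](ρ[v/z](ρ[c/e](T)))) → 12

== RESULT ==
c | v
1 | p
1 | p
1 | t
3 | s
4 | p
4 | p
5 | t
5 | t
6 | p
6 | p
6 | q
6 | q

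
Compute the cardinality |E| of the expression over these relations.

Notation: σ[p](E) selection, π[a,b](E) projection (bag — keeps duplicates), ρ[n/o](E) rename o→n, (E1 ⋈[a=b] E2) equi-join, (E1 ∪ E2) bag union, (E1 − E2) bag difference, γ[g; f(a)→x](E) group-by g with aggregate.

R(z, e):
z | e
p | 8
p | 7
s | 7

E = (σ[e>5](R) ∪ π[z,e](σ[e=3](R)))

Per-node cardinality:
  R → 3
  σ[e>5](R) → 3
  R → 3
  σ[e=3](R) → 0
  π[z,e](σ[e=3](R)) → 0
  (σ[e>5](R) ∪ π[z,e](σ[e=3](R))) → 3

|E| = 3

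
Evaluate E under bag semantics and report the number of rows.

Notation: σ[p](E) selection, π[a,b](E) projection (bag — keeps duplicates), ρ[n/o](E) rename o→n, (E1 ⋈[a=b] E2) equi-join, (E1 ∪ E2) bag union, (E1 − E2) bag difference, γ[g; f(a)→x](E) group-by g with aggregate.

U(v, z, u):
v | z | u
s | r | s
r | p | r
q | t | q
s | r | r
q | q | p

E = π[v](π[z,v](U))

Stepwise |·|:
  U → 5
  π[z,v](U) → 5
  π[v](π[z,v](U)) → 5

|E| = 5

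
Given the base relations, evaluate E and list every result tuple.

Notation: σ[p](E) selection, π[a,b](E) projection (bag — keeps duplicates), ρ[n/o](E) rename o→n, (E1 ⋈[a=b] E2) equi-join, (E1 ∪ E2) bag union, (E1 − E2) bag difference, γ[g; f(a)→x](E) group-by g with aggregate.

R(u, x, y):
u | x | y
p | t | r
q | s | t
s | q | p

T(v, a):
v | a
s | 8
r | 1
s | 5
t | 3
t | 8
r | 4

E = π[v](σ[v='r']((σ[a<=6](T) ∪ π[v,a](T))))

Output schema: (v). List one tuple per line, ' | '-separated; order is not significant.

Stepwise |·|:
  T → 6
  σ[a<=6](T) → 4
  T → 6
  π[v,a](T) → 6
  (σ[a<=6](T) ∪ π[v,a](T)) → 10
  σ[v='r']((σ[a<=6](T) ∪ π[v,a](T))) → 4
  π[v](σ[v='r']((σ[a<=6](T) ∪ π[v,a](T)))) → 4

== RESULT ==
v
r
r
r
r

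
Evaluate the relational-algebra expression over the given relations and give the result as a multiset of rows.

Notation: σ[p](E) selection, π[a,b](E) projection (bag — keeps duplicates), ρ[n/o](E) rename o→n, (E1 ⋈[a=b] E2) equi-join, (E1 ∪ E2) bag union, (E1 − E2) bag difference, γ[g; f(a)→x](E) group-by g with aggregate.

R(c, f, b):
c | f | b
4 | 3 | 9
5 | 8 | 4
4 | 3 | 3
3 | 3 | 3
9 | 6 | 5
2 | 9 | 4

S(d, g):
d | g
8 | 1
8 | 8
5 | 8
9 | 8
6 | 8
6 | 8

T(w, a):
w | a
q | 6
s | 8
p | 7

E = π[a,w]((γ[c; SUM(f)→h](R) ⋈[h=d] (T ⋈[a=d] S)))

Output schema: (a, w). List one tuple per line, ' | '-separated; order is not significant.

Row counts bottom-up:
  R → 6
  γ[c; SUM(f)→h](R) → 5
  T → 3
  S → 6
  (T ⋈[a=d] S) → 4
  (γ[c; SUM(f)→h](R) ⋈[h=d] (T ⋈[a=d] S)) → 6
  π[a,w]((γ[c; SUM(f)→h](R) ⋈[h=d] (T ⋈[a=d] S))) → 6

== RESULT ==
a | w
6 | q
6 | q
6 | q
6 | q
8 | s
8 | s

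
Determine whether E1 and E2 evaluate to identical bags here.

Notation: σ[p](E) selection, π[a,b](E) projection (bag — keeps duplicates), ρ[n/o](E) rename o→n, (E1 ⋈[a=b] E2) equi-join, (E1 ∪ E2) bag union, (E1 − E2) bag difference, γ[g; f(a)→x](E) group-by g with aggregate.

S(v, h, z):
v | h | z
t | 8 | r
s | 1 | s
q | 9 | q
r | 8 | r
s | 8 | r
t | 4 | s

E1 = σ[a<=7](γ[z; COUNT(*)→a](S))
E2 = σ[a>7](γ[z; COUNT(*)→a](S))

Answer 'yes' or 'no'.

E1 stepwise |·|:
  S → 6
  γ[z; COUNT(*)→a](S) → 3
  σ[a<=7](γ[z; COUNT(*)→a](S)) → 3
E2 stepwise |·|:
  S → 6
  γ[z; COUNT(*)→a](S) → 3
  σ[a>7](γ[z; COUNT(*)→a](S)) → 0

E1 result:
z | a
q | 1
r | 3
s | 2
E2 result:
z | a
(0 rows)
Witness: ('s', 2) appears 1× in E1 but 0× in E2.

no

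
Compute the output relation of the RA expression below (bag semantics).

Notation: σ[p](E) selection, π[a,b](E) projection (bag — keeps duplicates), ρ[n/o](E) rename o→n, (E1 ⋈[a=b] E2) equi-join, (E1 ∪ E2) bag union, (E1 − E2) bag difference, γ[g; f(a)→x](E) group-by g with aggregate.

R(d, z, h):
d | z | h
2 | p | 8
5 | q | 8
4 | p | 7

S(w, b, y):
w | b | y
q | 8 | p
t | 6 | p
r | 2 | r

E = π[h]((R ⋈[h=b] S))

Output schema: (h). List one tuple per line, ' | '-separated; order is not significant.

Subexpression sizes:
  R → 3
  S → 3
  (R ⋈[h=b] S) → 2
  π[h]((R ⋈[h=b] S)) → 2

== RESULT ==
h
8
8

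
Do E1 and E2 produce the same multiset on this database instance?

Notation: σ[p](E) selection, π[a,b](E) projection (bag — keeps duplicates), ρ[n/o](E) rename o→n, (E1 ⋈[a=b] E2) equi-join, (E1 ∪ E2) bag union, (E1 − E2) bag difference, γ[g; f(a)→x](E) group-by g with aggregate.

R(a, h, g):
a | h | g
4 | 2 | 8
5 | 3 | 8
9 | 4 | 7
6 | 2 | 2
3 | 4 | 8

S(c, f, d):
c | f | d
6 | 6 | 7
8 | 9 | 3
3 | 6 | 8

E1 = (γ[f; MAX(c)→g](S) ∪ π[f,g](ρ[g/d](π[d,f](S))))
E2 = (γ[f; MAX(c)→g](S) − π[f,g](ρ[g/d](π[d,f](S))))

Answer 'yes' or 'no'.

E1 stepwise |·|:
  S → 3
  γ[f; MAX(c)→g](S) → 2
  S → 3
  π[d,f](S) → 3
  ρ[g/d](π[d,f](S)) → 3
  π[f,g](ρ[g/d](π[d,f](S))) → 3
  (γ[f; MAX(c)→g](S) ∪ π[f,g](ρ[g/d](π[d,f](S)))) → 5
E2 stepwise |·|:
  S → 3
  γ[f; MAX(c)→g](S) → 2
  S → 3
  π[d,f](S) → 3
  ρ[g/d](π[d,f](S)) → 3
  π[f,g](ρ[g/d](π[d,f](S))) → 3
  (γ[f; MAX(c)→g](S) − π[f,g](ρ[g/d](π[d,f](S)))) → 2

E1 result:
f | g
6 | 6
6 | 7
6 | 8
9 | 3
9 | 8
E2 result:
f | g
6 | 6
9 | 8
Witness: (6, 7) appears 1× in E1 but 0× in E2.

no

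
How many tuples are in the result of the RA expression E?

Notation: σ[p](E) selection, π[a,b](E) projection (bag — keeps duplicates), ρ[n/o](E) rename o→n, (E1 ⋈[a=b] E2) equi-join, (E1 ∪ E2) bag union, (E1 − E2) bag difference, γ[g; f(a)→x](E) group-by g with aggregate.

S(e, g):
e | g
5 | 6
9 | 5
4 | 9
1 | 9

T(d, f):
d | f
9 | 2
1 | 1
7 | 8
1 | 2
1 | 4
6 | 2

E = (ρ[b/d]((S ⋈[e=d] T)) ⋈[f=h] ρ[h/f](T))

Row counts bottom-up:
  S → 4
  T → 6
  (S ⋈[e=d] T) → 4
  ρ[b/d]((S ⋈[e=d] T)) → 4
  T → 6
  ρ[h/f](T) → 6
  (ρ[b/d]((S ⋈[e=d] T)) ⋈[f=h] ρ[h/f](T)) → 8

|E| = 8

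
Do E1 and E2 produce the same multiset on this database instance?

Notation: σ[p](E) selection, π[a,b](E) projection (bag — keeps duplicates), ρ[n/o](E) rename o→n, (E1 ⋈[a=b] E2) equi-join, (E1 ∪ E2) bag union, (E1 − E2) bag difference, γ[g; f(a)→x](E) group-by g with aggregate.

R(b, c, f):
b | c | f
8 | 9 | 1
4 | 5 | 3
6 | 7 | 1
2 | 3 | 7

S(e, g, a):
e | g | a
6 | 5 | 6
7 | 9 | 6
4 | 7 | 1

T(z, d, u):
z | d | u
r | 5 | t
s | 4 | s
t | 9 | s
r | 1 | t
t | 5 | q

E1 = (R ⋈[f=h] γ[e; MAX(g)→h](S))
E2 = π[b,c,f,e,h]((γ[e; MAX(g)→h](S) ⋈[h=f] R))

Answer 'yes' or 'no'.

E1 stepwise |·|:
  R → 4
  S → 3
  γ[e; MAX(g)→h](S) → 3
  (R ⋈[f=h] γ[e; MAX(g)→h](S)) → 1
E2 stepwise |·|:
  S → 3
  γ[e; MAX(g)→h](S) → 3
  R → 4
  (γ[e; MAX(g)→h](S) ⋈[h=f] R) → 1
  π[b,c,f,e,h]((γ[e; MAX(g)→h](S) ⋈[h=f] R)) → 1

E1 and E2 produce the same multiset:
b | c | f | e | h
2 | 3 | 7 | 4 | 7

yes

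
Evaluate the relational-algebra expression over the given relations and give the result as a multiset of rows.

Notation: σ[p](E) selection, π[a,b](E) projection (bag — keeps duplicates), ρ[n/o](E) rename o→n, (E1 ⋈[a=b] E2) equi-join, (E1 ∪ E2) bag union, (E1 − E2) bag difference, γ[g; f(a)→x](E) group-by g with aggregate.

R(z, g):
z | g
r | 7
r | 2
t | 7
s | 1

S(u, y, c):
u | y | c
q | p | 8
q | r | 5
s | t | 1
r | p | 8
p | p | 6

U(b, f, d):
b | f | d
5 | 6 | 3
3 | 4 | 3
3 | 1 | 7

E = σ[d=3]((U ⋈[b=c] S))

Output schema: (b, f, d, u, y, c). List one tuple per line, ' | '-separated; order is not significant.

Subexpression sizes:
  U → 3
  S → 5
  (U ⋈[b=c] S) → 1
  σ[d=3]((U ⋈[b=c] S)) → 1

== RESULT ==
b | f | d | u | y | c
5 | 6 | 3 | q | r | 5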